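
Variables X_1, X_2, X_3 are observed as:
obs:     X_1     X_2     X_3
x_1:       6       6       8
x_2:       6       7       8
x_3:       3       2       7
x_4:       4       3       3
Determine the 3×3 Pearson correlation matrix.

Step 1 — column means:
  mean(X_1) = (6 + 6 + 3 + 4) / 4 = 19/4 = 4.75
  mean(X_2) = (6 + 7 + 2 + 3) / 4 = 18/4 = 4.5
  mean(X_3) = (8 + 8 + 7 + 3) / 4 = 26/4 = 6.5

Step 2 — sample variances and covariances s[i,j] = (1/(n-1)) · Σ_k (x_{k,i} - mean_i) · (x_{k,j} - mean_j), with n-1 = 3:
  s[X_1,X_1] = ((1.25)·(1.25) + (1.25)·(1.25) + (-1.75)·(-1.75) + (-0.75)·(-0.75)) / 3 = 6.75/3 = 2.25
  s[X_1,X_2] = ((1.25)·(1.5) + (1.25)·(2.5) + (-1.75)·(-2.5) + (-0.75)·(-1.5)) / 3 = 10.5/3 = 3.5
  s[X_1,X_3] = ((1.25)·(1.5) + (1.25)·(1.5) + (-1.75)·(0.5) + (-0.75)·(-3.5)) / 3 = 5.5/3 = 1.8333
  s[X_2,X_2] = ((1.5)·(1.5) + (2.5)·(2.5) + (-2.5)·(-2.5) + (-1.5)·(-1.5)) / 3 = 17/3 = 5.6667
  s[X_2,X_3] = ((1.5)·(1.5) + (2.5)·(1.5) + (-2.5)·(0.5) + (-1.5)·(-3.5)) / 3 = 10/3 = 3.3333
  s[X_3,X_3] = ((1.5)·(1.5) + (1.5)·(1.5) + (0.5)·(0.5) + (-3.5)·(-3.5)) / 3 = 17/3 = 5.6667
  Sample standard deviations s_i = √(s[i,i]):
  s(X_1) = √(2.25) = 1.5
  s(X_2) = √(5.6667) = 2.3805
  s(X_3) = √(5.6667) = 2.3805

Step 3 — r_{ij} = s_{ij} / (s_i · s_j):
  r[X_1,X_1] = 1 (diagonal).
  r[X_1,X_2] = 3.5 / (1.5 · 2.3805) = 3.5 / 3.5707 = 0.9802
  r[X_1,X_3] = 1.8333 / (1.5 · 2.3805) = 1.8333 / 3.5707 = 0.5134
  r[X_2,X_2] = 1 (diagonal).
  r[X_2,X_3] = 3.3333 / (2.3805 · 2.3805) = 3.3333 / 5.6667 = 0.5882
  r[X_3,X_3] = 1 (diagonal).

R is symmetric with unit diagonal. Assembling:

R = [[1, 0.9802, 0.5134],
 [0.9802, 1, 0.5882],
 [0.5134, 0.5882, 1]]


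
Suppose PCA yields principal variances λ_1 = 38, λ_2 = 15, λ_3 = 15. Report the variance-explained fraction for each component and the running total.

Step 1 — total variance = trace(Sigma) = Σ λ_i = 38 + 15 + 15 = 68.

Step 2 — fraction explained by component i = λ_i / Σ λ:
  PC1: 38/68 = 0.5588
  PC2: 15/68 = 0.2206
  PC3: 15/68 = 0.2206

Step 3 — cumulative fraction after k components = (λ_1 + ... + λ_k) / Σ λ:
  k = 1: 38/68 = 0.5588
  k = 2: (38 + 15)/68 = 53/68 = 0.7794
  k = 3: (38 + 15 + 15)/68 = 68/68 = 1

Summary (fraction, with percent):

explained: PC1 0.5588 (55.88%), PC2 0.2206 (22.06%), PC3 0.2206 (22.06%);  cumulative: 0.5588, 0.7794, 1


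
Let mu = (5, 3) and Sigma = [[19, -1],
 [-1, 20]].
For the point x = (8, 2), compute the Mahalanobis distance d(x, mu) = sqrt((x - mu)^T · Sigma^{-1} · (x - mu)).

Step 1 — centre the observation: (x - mu) = (3, -1).

Step 2 — invert Sigma. det(Sigma) = 19·20 - (-1)² = 379.
  Sigma^{-1} = (1/det) · [[d, -b], [-b, a]] = [[0.0528, 0.0026],
 [0.0026, 0.0501]].

Step 3 — form the quadratic (x - mu)^T · Sigma^{-1} · (x - mu):
  Sigma^{-1} · (x - mu) = (0.1557, -0.0422).
  (x - mu)^T · [Sigma^{-1} · (x - mu)] = (3)·(0.1557) + (-1)·(-0.0422) = 0.5092.

Step 4 — take square root: d = √(0.5092) ≈ 0.7136.

d(x, mu) = √(0.5092) ≈ 0.7136


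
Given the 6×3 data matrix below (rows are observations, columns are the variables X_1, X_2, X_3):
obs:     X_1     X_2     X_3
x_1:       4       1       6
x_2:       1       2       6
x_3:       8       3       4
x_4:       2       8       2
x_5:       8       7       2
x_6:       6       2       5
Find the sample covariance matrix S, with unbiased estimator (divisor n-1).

Step 1 — column means:
  mean(X_1) = (4 + 1 + 8 + 2 + 8 + 6) / 6 = 29/6 = 4.8333
  mean(X_2) = (1 + 2 + 3 + 8 + 7 + 2) / 6 = 23/6 = 3.8333
  mean(X_3) = (6 + 6 + 4 + 2 + 2 + 5) / 6 = 25/6 = 4.1667

Step 2 — sample covariance S[i,j] = (1/(n-1)) · Σ_k (x_{k,i} - mean_i) · (x_{k,j} - mean_j), with n-1 = 5.
  S[X_1,X_1] = ((-0.8333)·(-0.8333) + (-3.8333)·(-3.8333) + (3.1667)·(3.1667) + (-2.8333)·(-2.8333) + (3.1667)·(3.1667) + (1.1667)·(1.1667)) / 5 = 44.8333/5 = 8.9667
  S[X_1,X_2] = ((-0.8333)·(-2.8333) + (-3.8333)·(-1.8333) + (3.1667)·(-0.8333) + (-2.8333)·(4.1667) + (3.1667)·(3.1667) + (1.1667)·(-1.8333)) / 5 = 2.8333/5 = 0.5667
  S[X_1,X_3] = ((-0.8333)·(1.8333) + (-3.8333)·(1.8333) + (3.1667)·(-0.1667) + (-2.8333)·(-2.1667) + (3.1667)·(-2.1667) + (1.1667)·(0.8333)) / 5 = -8.8333/5 = -1.7667
  S[X_2,X_2] = ((-2.8333)·(-2.8333) + (-1.8333)·(-1.8333) + (-0.8333)·(-0.8333) + (4.1667)·(4.1667) + (3.1667)·(3.1667) + (-1.8333)·(-1.8333)) / 5 = 42.8333/5 = 8.5667
  S[X_2,X_3] = ((-2.8333)·(1.8333) + (-1.8333)·(1.8333) + (-0.8333)·(-0.1667) + (4.1667)·(-2.1667) + (3.1667)·(-2.1667) + (-1.8333)·(0.8333)) / 5 = -25.8333/5 = -5.1667
  S[X_3,X_3] = ((1.8333)·(1.8333) + (1.8333)·(1.8333) + (-0.1667)·(-0.1667) + (-2.1667)·(-2.1667) + (-2.1667)·(-2.1667) + (0.8333)·(0.8333)) / 5 = 16.8333/5 = 3.3667

S is symmetric (S[j,i] = S[i,j]). Assembling:

S = [[8.9667, 0.5667, -1.7667],
 [0.5667, 8.5667, -5.1667],
 [-1.7667, -5.1667, 3.3667]]


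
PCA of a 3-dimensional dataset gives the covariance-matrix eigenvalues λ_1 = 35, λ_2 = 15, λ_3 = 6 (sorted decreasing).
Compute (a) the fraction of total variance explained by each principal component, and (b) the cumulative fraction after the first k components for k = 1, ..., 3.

Step 1 — total variance = trace(Sigma) = Σ λ_i = 35 + 15 + 6 = 56.

Step 2 — fraction explained by component i = λ_i / Σ λ:
  PC1: 35/56 = 0.625
  PC2: 15/56 = 0.2679
  PC3: 6/56 = 0.1071

Step 3 — cumulative fraction after k components = (λ_1 + ... + λ_k) / Σ λ:
  k = 1: 35/56 = 0.625
  k = 2: (35 + 15)/56 = 50/56 = 0.8929
  k = 3: (35 + 15 + 6)/56 = 56/56 = 1

Summary (fraction, with percent):

explained: PC1 0.625 (62.5%), PC2 0.2679 (26.79%), PC3 0.1071 (10.71%);  cumulative: 0.625, 0.8929, 1


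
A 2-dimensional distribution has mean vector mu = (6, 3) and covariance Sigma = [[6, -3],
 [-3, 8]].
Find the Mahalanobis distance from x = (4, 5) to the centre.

Step 1 — centre the observation: (x - mu) = (-2, 2).

Step 2 — invert Sigma. det(Sigma) = 6·8 - (-3)² = 39.
  Sigma^{-1} = (1/det) · [[d, -b], [-b, a]] = [[0.2051, 0.0769],
 [0.0769, 0.1538]].

Step 3 — form the quadratic (x - mu)^T · Sigma^{-1} · (x - mu):
  Sigma^{-1} · (x - mu) = (-0.2564, 0.1538).
  (x - mu)^T · [Sigma^{-1} · (x - mu)] = (-2)·(-0.2564) + (2)·(0.1538) = 0.8205.

Step 4 — take square root: d = √(0.8205) ≈ 0.9058.

d(x, mu) = √(0.8205) ≈ 0.9058


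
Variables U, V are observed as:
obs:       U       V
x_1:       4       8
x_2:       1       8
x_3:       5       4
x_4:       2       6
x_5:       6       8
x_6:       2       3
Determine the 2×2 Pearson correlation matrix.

Step 1 — column means:
  mean(U) = (4 + 1 + 5 + 2 + 6 + 2) / 6 = 20/6 = 3.3333
  mean(V) = (8 + 8 + 4 + 6 + 8 + 3) / 6 = 37/6 = 6.1667

Step 2 — sample variances and covariances s[i,j] = (1/(n-1)) · Σ_k (x_{k,i} - mean_i) · (x_{k,j} - mean_j), with n-1 = 5:
  s[U,U] = ((0.6667)·(0.6667) + (-2.3333)·(-2.3333) + (1.6667)·(1.6667) + (-1.3333)·(-1.3333) + (2.6667)·(2.6667) + (-1.3333)·(-1.3333)) / 5 = 19.3333/5 = 3.8667
  s[U,V] = ((0.6667)·(1.8333) + (-2.3333)·(1.8333) + (1.6667)·(-2.1667) + (-1.3333)·(-0.1667) + (2.6667)·(1.8333) + (-1.3333)·(-3.1667)) / 5 = 2.6667/5 = 0.5333
  s[V,V] = ((1.8333)·(1.8333) + (1.8333)·(1.8333) + (-2.1667)·(-2.1667) + (-0.1667)·(-0.1667) + (1.8333)·(1.8333) + (-3.1667)·(-3.1667)) / 5 = 24.8333/5 = 4.9667
  Sample standard deviations s_i = √(s[i,i]):
  s(U) = √(3.8667) = 1.9664
  s(V) = √(4.9667) = 2.2286

Step 3 — r_{ij} = s_{ij} / (s_i · s_j):
  r[U,U] = 1 (diagonal).
  r[U,V] = 0.5333 / (1.9664 · 2.2286) = 0.5333 / 4.3823 = 0.1217
  r[V,V] = 1 (diagonal).

R is symmetric with unit diagonal. Assembling:

R = [[1, 0.1217],
 [0.1217, 1]]


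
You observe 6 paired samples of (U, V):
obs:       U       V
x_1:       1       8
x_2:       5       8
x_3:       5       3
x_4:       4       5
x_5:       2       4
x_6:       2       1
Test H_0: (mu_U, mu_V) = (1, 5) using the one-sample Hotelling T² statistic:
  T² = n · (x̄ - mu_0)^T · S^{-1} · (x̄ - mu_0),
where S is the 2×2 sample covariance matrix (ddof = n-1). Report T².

Step 1 — sample mean vector:
  mean(U) = (1 + 5 + 5 + 4 + 2 + 2) / 6 = 19/6 = 3.1667
  mean(V) = (8 + 8 + 3 + 5 + 4 + 1) / 6 = 29/6 = 4.8333
  x̄ = (3.1667, 4.8333),  deviation x̄ - mu_0 = (3.1667, 4.8333) - (1, 5) = (2.1667, -0.1667).

Step 2 — sample covariance matrix, S[i,j] = (1/(n-1)) · Σ_k (x_{k,i} - mean_i) · (x_{k,j} - mean_j), divisor n-1 = 5:
  S[U,U] = ((-2.1667)·(-2.1667) + (1.8333)·(1.8333) + (1.8333)·(1.8333) + (0.8333)·(0.8333) + (-1.1667)·(-1.1667) + (-1.1667)·(-1.1667)) / 5 = 14.8333/5 = 2.9667
  S[U,V] = ((-2.1667)·(3.1667) + (1.8333)·(3.1667) + (1.8333)·(-1.8333) + (0.8333)·(0.1667) + (-1.1667)·(-0.8333) + (-1.1667)·(-3.8333)) / 5 = 1.1667/5 = 0.2333
  S[V,V] = ((3.1667)·(3.1667) + (3.1667)·(3.1667) + (-1.8333)·(-1.8333) + (0.1667)·(0.1667) + (-0.8333)·(-0.8333) + (-3.8333)·(-3.8333)) / 5 = 38.8333/5 = 7.7667
  S = [[2.9667, 0.2333],
 [0.2333, 7.7667]].

Step 3 — invert S. det(S) = 2.9667·7.7667 - (0.2333)² = 22.9867.
  S^{-1} = (1/det) · [[d, -b], [-b, a]] = [[0.3379, -0.0102],
 [-0.0102, 0.1291]].

Step 4 — quadratic form (x̄ - mu_0)^T · S^{-1} · (x̄ - mu_0):
  S^{-1} · (x̄ - mu_0) = (0.7338, -0.0435),
  (x̄ - mu_0)^T · [...] = (2.1667)·(0.7338) + (-0.1667)·(-0.0435) = 1.5971.

Step 5 — scale by n: T² = 6 · 1.5971 = 9.5824.

T² ≈ 9.5824


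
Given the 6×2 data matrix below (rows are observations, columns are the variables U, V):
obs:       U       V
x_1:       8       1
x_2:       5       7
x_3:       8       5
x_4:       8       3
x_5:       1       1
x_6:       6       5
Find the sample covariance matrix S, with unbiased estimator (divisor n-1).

Step 1 — column means:
  mean(U) = (8 + 5 + 8 + 8 + 1 + 6) / 6 = 36/6 = 6
  mean(V) = (1 + 7 + 5 + 3 + 1 + 5) / 6 = 22/6 = 3.6667

Step 2 — sample covariance S[i,j] = (1/(n-1)) · Σ_k (x_{k,i} - mean_i) · (x_{k,j} - mean_j), with n-1 = 5.
  S[U,U] = ((2)·(2) + (-1)·(-1) + (2)·(2) + (2)·(2) + (-5)·(-5) + (0)·(0)) / 5 = 38/5 = 7.6
  S[U,V] = ((2)·(-2.6667) + (-1)·(3.3333) + (2)·(1.3333) + (2)·(-0.6667) + (-5)·(-2.6667) + (0)·(1.3333)) / 5 = 6/5 = 1.2
  S[V,V] = ((-2.6667)·(-2.6667) + (3.3333)·(3.3333) + (1.3333)·(1.3333) + (-0.6667)·(-0.6667) + (-2.6667)·(-2.6667) + (1.3333)·(1.3333)) / 5 = 29.3333/5 = 5.8667

S is symmetric (S[j,i] = S[i,j]). Assembling:

S = [[7.6, 1.2],
 [1.2, 5.8667]]


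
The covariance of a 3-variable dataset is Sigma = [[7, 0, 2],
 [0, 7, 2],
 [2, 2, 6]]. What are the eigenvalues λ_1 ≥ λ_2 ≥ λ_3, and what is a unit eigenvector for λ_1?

Step 1 — characteristic polynomial p(λ) = det(λI - Sigma) = λ³ - tr·λ² + c_1·λ - det, where tr = trace, c_1 = sum of the principal 2×2 minors, det = det(Sigma):
  tr = 7 + 7 + 6 = 20,
  c_1 = (7·7 - (0)²) + (7·6 - (2)²) + (7·6 - (2)²) = 49 + 38 + 38 = 125,
  det = 7·(7·6 - (2)²) - (0)·((0)·6 - (2)·(2)) + (2)·((0)·(2) - 7·(2)) = 7·(38) - (0)·(-4) + (2)·(-14) = 238.
  So p(λ) = λ³ - 20λ² + 125λ - 238.
Step 2 — look for an integer root (rational root theorem: any rational root is an integer divisor of 238). Testing λ = 7:
  p(7) = 343 - 980 + 875 - 238 = 0  ✓
  Dividing out (λ - 7): p(λ) = (λ - 7)(λ² - 13λ + 34).
Step 3 — remaining eigenvalues from the quadratic λ² - 13λ + 34 = 0:
  Δ = 13² - 4·34 = 169 - 136 = 33,  λ = (13 ± √33)/2 = (13 ± 5.7446)/2 ≈ 9.3723 or 3.6277.
  Sorted: λ_1 = 9.3723,  λ_2 = 7,  λ_3 = 3.6277  (check: sum = 20 = tr ✓).

Step 4 — unit eigenvector for λ_1 ≈ 9.3723: v spans the null space of (Sigma - λ_1 I), whose rows are
  r_1 = (-2.3723, 0, 2),  r_2 = (0, -2.3723, 2),  r_3 = (2, 2, -3.3723).
  v is orthogonal to every row, so take v ∝ r_1 × r_2 = ((0)·(2) - (2)·(-2.3723), (2)·(0) - (-2.3723)·(2), (-2.3723)·(-2.3723) - (0)·(0)) ≈ (4.7446, 4.7446, 5.6277).
  Let u = (4.7446, 4.7446, 5.6277).
  ||u|| = √((4.7446)² + (4.7446)² + (5.6277)²) = √(76.693) ≈ 8.7575,  v_1 = u/||u|| ≈ (0.5418, 0.5418, 0.6426) (||v_1|| = 1).

λ_1 = 9.3723,  λ_2 = 7,  λ_3 = 3.6277;  v_1 ≈ (0.5418, 0.5418, 0.6426)


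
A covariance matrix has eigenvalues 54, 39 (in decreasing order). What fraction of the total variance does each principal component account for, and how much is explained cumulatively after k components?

Step 1 — total variance = trace(Sigma) = Σ λ_i = 54 + 39 = 93.

Step 2 — fraction explained by component i = λ_i / Σ λ:
  PC1: 54/93 = 0.5806
  PC2: 39/93 = 0.4194

Step 3 — cumulative fraction after k components = (λ_1 + ... + λ_k) / Σ λ:
  k = 1: 54/93 = 0.5806
  k = 2: (54 + 39)/93 = 93/93 = 1

Summary (fraction, with percent):

explained: PC1 0.5806 (58.06%), PC2 0.4194 (41.94%);  cumulative: 0.5806, 1


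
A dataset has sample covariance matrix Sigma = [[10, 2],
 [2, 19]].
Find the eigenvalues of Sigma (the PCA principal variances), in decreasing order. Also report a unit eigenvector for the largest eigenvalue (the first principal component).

Step 1 — characteristic polynomial of 2×2 Sigma:
  det(Sigma - λI) = λ² - trace · λ + det = 0.
  trace = 10 + 19 = 29, det = 10·19 - (2)² = 186.
Step 2 — discriminant:
  Δ = trace² - 4·det = 841 - 744 = 97.
Step 3 — eigenvalues:
  λ = (trace ± √Δ)/2 = (29 ± 9.8489)/2,
  λ_1 = 19.4244,  λ_2 = 9.5756.

Step 4 — unit eigenvector for λ_1: solve (Sigma - λ_1 I)v = 0. First row:
  (10 - 19.4244)·v_x + (2)·v_y = 0, i.e. (-9.4244)·v_x + (2)·v_y = 0,
  so v ∝ (b, λ_1 - a) = (2, 9.4244) = u.
  ||u|| = √((2)² + (9.4244)²) = √(92.8199) ≈ 9.6343,
  v_1 = u/||u|| ≈ (0.2076, 0.9782) (||v_1|| = 1).

λ_1 = 19.4244,  λ_2 = 9.5756;  v_1 ≈ (0.2076, 0.9782)


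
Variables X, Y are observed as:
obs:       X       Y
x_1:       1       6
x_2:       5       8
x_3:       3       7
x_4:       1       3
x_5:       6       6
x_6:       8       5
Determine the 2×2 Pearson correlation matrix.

Step 1 — column means:
  mean(X) = (1 + 5 + 3 + 1 + 6 + 8) / 6 = 24/6 = 4
  mean(Y) = (6 + 8 + 7 + 3 + 6 + 5) / 6 = 35/6 = 5.8333

Step 2 — sample variances and covariances s[i,j] = (1/(n-1)) · Σ_k (x_{k,i} - mean_i) · (x_{k,j} - mean_j), with n-1 = 5:
  s[X,X] = ((-3)·(-3) + (1)·(1) + (-1)·(-1) + (-3)·(-3) + (2)·(2) + (4)·(4)) / 5 = 40/5 = 8
  s[X,Y] = ((-3)·(0.1667) + (1)·(2.1667) + (-1)·(1.1667) + (-3)·(-2.8333) + (2)·(0.1667) + (4)·(-0.8333)) / 5 = 6/5 = 1.2
  s[Y,Y] = ((0.1667)·(0.1667) + (2.1667)·(2.1667) + (1.1667)·(1.1667) + (-2.8333)·(-2.8333) + (0.1667)·(0.1667) + (-0.8333)·(-0.8333)) / 5 = 14.8333/5 = 2.9667
  Sample standard deviations s_i = √(s[i,i]):
  s(X) = √(8) = 2.8284
  s(Y) = √(2.9667) = 1.7224

Step 3 — r_{ij} = s_{ij} / (s_i · s_j):
  r[X,X] = 1 (diagonal).
  r[X,Y] = 1.2 / (2.8284 · 1.7224) = 1.2 / 4.8717 = 0.2463
  r[Y,Y] = 1 (diagonal).

R is symmetric with unit diagonal. Assembling:

R = [[1, 0.2463],
 [0.2463, 1]]


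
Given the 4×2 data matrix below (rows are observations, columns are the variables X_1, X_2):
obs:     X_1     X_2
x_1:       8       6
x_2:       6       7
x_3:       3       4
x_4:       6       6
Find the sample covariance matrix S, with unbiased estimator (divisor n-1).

Step 1 — column means:
  mean(X_1) = (8 + 6 + 3 + 6) / 4 = 23/4 = 5.75
  mean(X_2) = (6 + 7 + 4 + 6) / 4 = 23/4 = 5.75

Step 2 — sample covariance S[i,j] = (1/(n-1)) · Σ_k (x_{k,i} - mean_i) · (x_{k,j} - mean_j), with n-1 = 3.
  S[X_1,X_1] = ((2.25)·(2.25) + (0.25)·(0.25) + (-2.75)·(-2.75) + (0.25)·(0.25)) / 3 = 12.75/3 = 4.25
  S[X_1,X_2] = ((2.25)·(0.25) + (0.25)·(1.25) + (-2.75)·(-1.75) + (0.25)·(0.25)) / 3 = 5.75/3 = 1.9167
  S[X_2,X_2] = ((0.25)·(0.25) + (1.25)·(1.25) + (-1.75)·(-1.75) + (0.25)·(0.25)) / 3 = 4.75/3 = 1.5833

S is symmetric (S[j,i] = S[i,j]). Assembling:

S = [[4.25, 1.9167],
 [1.9167, 1.5833]]


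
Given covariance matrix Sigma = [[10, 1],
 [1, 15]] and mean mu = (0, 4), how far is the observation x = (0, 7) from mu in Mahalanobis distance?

Step 1 — centre the observation: (x - mu) = (0, 3).

Step 2 — invert Sigma. det(Sigma) = 10·15 - (1)² = 149.
  Sigma^{-1} = (1/det) · [[d, -b], [-b, a]] = [[0.1007, -0.0067],
 [-0.0067, 0.0671]].

Step 3 — form the quadratic (x - mu)^T · Sigma^{-1} · (x - mu):
  Sigma^{-1} · (x - mu) = (-0.0201, 0.2013).
  (x - mu)^T · [Sigma^{-1} · (x - mu)] = (0)·(-0.0201) + (3)·(0.2013) = 0.604.

Step 4 — take square root: d = √(0.604) ≈ 0.7772.

d(x, mu) = √(0.604) ≈ 0.7772


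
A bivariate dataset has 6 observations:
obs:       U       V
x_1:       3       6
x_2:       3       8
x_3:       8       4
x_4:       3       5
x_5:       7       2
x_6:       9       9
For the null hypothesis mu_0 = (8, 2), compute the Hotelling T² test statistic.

Step 1 — sample mean vector:
  mean(U) = (3 + 3 + 8 + 3 + 7 + 9) / 6 = 33/6 = 5.5
  mean(V) = (6 + 8 + 4 + 5 + 2 + 9) / 6 = 34/6 = 5.6667
  x̄ = (5.5, 5.6667),  deviation x̄ - mu_0 = (5.5, 5.6667) - (8, 2) = (-2.5, 3.6667).

Step 2 — sample covariance matrix, S[i,j] = (1/(n-1)) · Σ_k (x_{k,i} - mean_i) · (x_{k,j} - mean_j), divisor n-1 = 5:
  S[U,U] = ((-2.5)·(-2.5) + (-2.5)·(-2.5) + (2.5)·(2.5) + (-2.5)·(-2.5) + (1.5)·(1.5) + (3.5)·(3.5)) / 5 = 39.5/5 = 7.9
  S[U,V] = ((-2.5)·(0.3333) + (-2.5)·(2.3333) + (2.5)·(-1.6667) + (-2.5)·(-0.6667) + (1.5)·(-3.6667) + (3.5)·(3.3333)) / 5 = -3/5 = -0.6
  S[V,V] = ((0.3333)·(0.3333) + (2.3333)·(2.3333) + (-1.6667)·(-1.6667) + (-0.6667)·(-0.6667) + (-3.6667)·(-3.6667) + (3.3333)·(3.3333)) / 5 = 33.3333/5 = 6.6667
  S = [[7.9, -0.6],
 [-0.6, 6.6667]].

Step 3 — invert S. det(S) = 7.9·6.6667 - (-0.6)² = 52.3067.
  S^{-1} = (1/det) · [[d, -b], [-b, a]] = [[0.1275, 0.0115],
 [0.0115, 0.151]].

Step 4 — quadratic form (x̄ - mu_0)^T · S^{-1} · (x̄ - mu_0):
  S^{-1} · (x̄ - mu_0) = (-0.2766, 0.5251),
  (x̄ - mu_0)^T · [...] = (-2.5)·(-0.2766) + (3.6667)·(0.5251) = 2.6168.

Step 5 — scale by n: T² = 6 · 2.6168 = 15.701.

T² ≈ 15.701


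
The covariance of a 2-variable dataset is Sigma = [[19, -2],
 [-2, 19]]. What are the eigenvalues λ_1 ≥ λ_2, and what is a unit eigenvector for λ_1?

Step 1 — characteristic polynomial of 2×2 Sigma:
  det(Sigma - λI) = λ² - trace · λ + det = 0.
  trace = 19 + 19 = 38, det = 19·19 - (-2)² = 357.
Step 2 — discriminant:
  Δ = trace² - 4·det = 1444 - 1428 = 16.
Step 3 — eigenvalues:
  λ = (trace ± √Δ)/2 = (38 ± 4)/2,
  λ_1 = 21,  λ_2 = 17.

Step 4 — unit eigenvector for λ_1: solve (Sigma - λ_1 I)v = 0. First row:
  (19 - 21)·v_x + (-2)·v_y = 0, i.e. (-2)·v_x + (-2)·v_y = 0,
  so v ∝ (b, λ_1 - a) = (-2, 2); multiply by -1 so the first entry is positive: u = (2, -2).
  ||u|| = √((2)² + (-2)²) = √(8) ≈ 2.8284,
  v_1 = u/||u|| ≈ (0.7071, -0.7071) (||v_1|| = 1).

λ_1 = 21,  λ_2 = 17;  v_1 ≈ (0.7071, -0.7071)


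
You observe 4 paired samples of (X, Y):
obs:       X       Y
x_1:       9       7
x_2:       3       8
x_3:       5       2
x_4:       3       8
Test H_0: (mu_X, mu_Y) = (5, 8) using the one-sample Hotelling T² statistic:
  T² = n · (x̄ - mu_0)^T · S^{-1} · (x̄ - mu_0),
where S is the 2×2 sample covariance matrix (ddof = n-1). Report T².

Step 1 — sample mean vector:
  mean(X) = (9 + 3 + 5 + 3) / 4 = 20/4 = 5
  mean(Y) = (7 + 8 + 2 + 8) / 4 = 25/4 = 6.25
  x̄ = (5, 6.25),  deviation x̄ - mu_0 = (5, 6.25) - (5, 8) = (0, -1.75).

Step 2 — sample covariance matrix, S[i,j] = (1/(n-1)) · Σ_k (x_{k,i} - mean_i) · (x_{k,j} - mean_j), divisor n-1 = 3:
  S[X,X] = ((4)·(4) + (-2)·(-2) + (0)·(0) + (-2)·(-2)) / 3 = 24/3 = 8
  S[X,Y] = ((4)·(0.75) + (-2)·(1.75) + (0)·(-4.25) + (-2)·(1.75)) / 3 = -4/3 = -1.3333
  S[Y,Y] = ((0.75)·(0.75) + (1.75)·(1.75) + (-4.25)·(-4.25) + (1.75)·(1.75)) / 3 = 24.75/3 = 8.25
  S = [[8, -1.3333],
 [-1.3333, 8.25]].

Step 3 — invert S. det(S) = 8·8.25 - (-1.3333)² = 64.2222.
  S^{-1} = (1/det) · [[d, -b], [-b, a]] = [[0.1285, 0.0208],
 [0.0208, 0.1246]].

Step 4 — quadratic form (x̄ - mu_0)^T · S^{-1} · (x̄ - mu_0):
  S^{-1} · (x̄ - mu_0) = (-0.0363, -0.218),
  (x̄ - mu_0)^T · [...] = (0)·(-0.0363) + (-1.75)·(-0.218) = 0.3815.

Step 5 — scale by n: T² = 4 · 0.3815 = 1.526.

T² ≈ 1.526


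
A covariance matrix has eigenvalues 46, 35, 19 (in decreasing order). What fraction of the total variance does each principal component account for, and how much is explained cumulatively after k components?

Step 1 — total variance = trace(Sigma) = Σ λ_i = 46 + 35 + 19 = 100.

Step 2 — fraction explained by component i = λ_i / Σ λ:
  PC1: 46/100 = 0.46
  PC2: 35/100 = 0.35
  PC3: 19/100 = 0.19

Step 3 — cumulative fraction after k components = (λ_1 + ... + λ_k) / Σ λ:
  k = 1: 46/100 = 0.46
  k = 2: (46 + 35)/100 = 81/100 = 0.81
  k = 3: (46 + 35 + 19)/100 = 100/100 = 1

Summary (fraction, with percent):

explained: PC1 0.46 (46%), PC2 0.35 (35%), PC3 0.19 (19%);  cumulative: 0.46, 0.81, 1


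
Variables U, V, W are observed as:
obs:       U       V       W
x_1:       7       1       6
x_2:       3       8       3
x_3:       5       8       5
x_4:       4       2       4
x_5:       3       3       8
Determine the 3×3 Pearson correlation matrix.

Step 1 — column means:
  mean(U) = (7 + 3 + 5 + 4 + 3) / 5 = 22/5 = 4.4
  mean(V) = (1 + 8 + 8 + 2 + 3) / 5 = 22/5 = 4.4
  mean(W) = (6 + 3 + 5 + 4 + 8) / 5 = 26/5 = 5.2

Step 2 — sample variances and covariances s[i,j] = (1/(n-1)) · Σ_k (x_{k,i} - mean_i) · (x_{k,j} - mean_j), with n-1 = 4:
  s[U,U] = ((2.6)·(2.6) + (-1.4)·(-1.4) + (0.6)·(0.6) + (-0.4)·(-0.4) + (-1.4)·(-1.4)) / 4 = 11.2/4 = 2.8
  s[U,V] = ((2.6)·(-3.4) + (-1.4)·(3.6) + (0.6)·(3.6) + (-0.4)·(-2.4) + (-1.4)·(-1.4)) / 4 = -8.8/4 = -2.2
  s[U,W] = ((2.6)·(0.8) + (-1.4)·(-2.2) + (0.6)·(-0.2) + (-0.4)·(-1.2) + (-1.4)·(2.8)) / 4 = 1.6/4 = 0.4
  s[V,V] = ((-3.4)·(-3.4) + (3.6)·(3.6) + (3.6)·(3.6) + (-2.4)·(-2.4) + (-1.4)·(-1.4)) / 4 = 45.2/4 = 11.3
  s[V,W] = ((-3.4)·(0.8) + (3.6)·(-2.2) + (3.6)·(-0.2) + (-2.4)·(-1.2) + (-1.4)·(2.8)) / 4 = -12.4/4 = -3.1
  s[W,W] = ((0.8)·(0.8) + (-2.2)·(-2.2) + (-0.2)·(-0.2) + (-1.2)·(-1.2) + (2.8)·(2.8)) / 4 = 14.8/4 = 3.7
  Sample standard deviations s_i = √(s[i,i]):
  s(U) = √(2.8) = 1.6733
  s(V) = √(11.3) = 3.3615
  s(W) = √(3.7) = 1.9235

Step 3 — r_{ij} = s_{ij} / (s_i · s_j):
  r[U,U] = 1 (diagonal).
  r[U,V] = -2.2 / (1.6733 · 3.3615) = -2.2 / 5.6249 = -0.3911
  r[U,W] = 0.4 / (1.6733 · 1.9235) = 0.4 / 3.2187 = 0.1243
  r[V,V] = 1 (diagonal).
  r[V,W] = -3.1 / (3.3615 · 1.9235) = -3.1 / 6.4661 = -0.4794
  r[W,W] = 1 (diagonal).

R is symmetric with unit diagonal. Assembling:

R = [[1, -0.3911, 0.1243],
 [-0.3911, 1, -0.4794],
 [0.1243, -0.4794, 1]]


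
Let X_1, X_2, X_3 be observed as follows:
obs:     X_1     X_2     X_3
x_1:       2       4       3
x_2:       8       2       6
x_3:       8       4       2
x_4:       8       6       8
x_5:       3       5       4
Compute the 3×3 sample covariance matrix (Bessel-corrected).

Step 1 — column means:
  mean(X_1) = (2 + 8 + 8 + 8 + 3) / 5 = 29/5 = 5.8
  mean(X_2) = (4 + 2 + 4 + 6 + 5) / 5 = 21/5 = 4.2
  mean(X_3) = (3 + 6 + 2 + 8 + 4) / 5 = 23/5 = 4.6

Step 2 — sample covariance S[i,j] = (1/(n-1)) · Σ_k (x_{k,i} - mean_i) · (x_{k,j} - mean_j), with n-1 = 4.
  S[X_1,X_1] = ((-3.8)·(-3.8) + (2.2)·(2.2) + (2.2)·(2.2) + (2.2)·(2.2) + (-2.8)·(-2.8)) / 4 = 36.8/4 = 9.2
  S[X_1,X_2] = ((-3.8)·(-0.2) + (2.2)·(-2.2) + (2.2)·(-0.2) + (2.2)·(1.8) + (-2.8)·(0.8)) / 4 = -2.8/4 = -0.7
  S[X_1,X_3] = ((-3.8)·(-1.6) + (2.2)·(1.4) + (2.2)·(-2.6) + (2.2)·(3.4) + (-2.8)·(-0.6)) / 4 = 12.6/4 = 3.15
  S[X_2,X_2] = ((-0.2)·(-0.2) + (-2.2)·(-2.2) + (-0.2)·(-0.2) + (1.8)·(1.8) + (0.8)·(0.8)) / 4 = 8.8/4 = 2.2
  S[X_2,X_3] = ((-0.2)·(-1.6) + (-2.2)·(1.4) + (-0.2)·(-2.6) + (1.8)·(3.4) + (0.8)·(-0.6)) / 4 = 3.4/4 = 0.85
  S[X_3,X_3] = ((-1.6)·(-1.6) + (1.4)·(1.4) + (-2.6)·(-2.6) + (3.4)·(3.4) + (-0.6)·(-0.6)) / 4 = 23.2/4 = 5.8

S is symmetric (S[j,i] = S[i,j]). Assembling:

S = [[9.2, -0.7, 3.15],
 [-0.7, 2.2, 0.85],
 [3.15, 0.85, 5.8]]


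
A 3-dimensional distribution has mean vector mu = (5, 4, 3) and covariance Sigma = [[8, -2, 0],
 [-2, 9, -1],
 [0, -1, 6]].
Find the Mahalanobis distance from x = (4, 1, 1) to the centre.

Step 1 — centre the observation: (x - mu) = (-1, -3, -2).

Step 2 — invert Sigma (cofactor / det for 3×3, or solve directly):
  Sigma^{-1} = [[0.1325, 0.03, 0.005],
 [0.03, 0.12, 0.02],
 [0.005, 0.02, 0.17]].

Step 3 — form the quadratic (x - mu)^T · Sigma^{-1} · (x - mu):
  Sigma^{-1} · (x - mu) = (-0.2325, -0.43, -0.405).
  (x - mu)^T · [Sigma^{-1} · (x - mu)] = (-1)·(-0.2325) + (-3)·(-0.43) + (-2)·(-0.405) = 2.3325.

Step 4 — take square root: d = √(2.3325) ≈ 1.5273.

d(x, mu) = √(2.3325) ≈ 1.5273


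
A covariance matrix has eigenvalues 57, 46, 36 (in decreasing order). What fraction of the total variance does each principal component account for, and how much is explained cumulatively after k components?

Step 1 — total variance = trace(Sigma) = Σ λ_i = 57 + 46 + 36 = 139.

Step 2 — fraction explained by component i = λ_i / Σ λ:
  PC1: 57/139 = 0.4101
  PC2: 46/139 = 0.3309
  PC3: 36/139 = 0.259

Step 3 — cumulative fraction after k components = (λ_1 + ... + λ_k) / Σ λ:
  k = 1: 57/139 = 0.4101
  k = 2: (57 + 46)/139 = 103/139 = 0.741
  k = 3: (57 + 46 + 36)/139 = 139/139 = 1

Summary (fraction, with percent):

explained: PC1 0.4101 (41.01%), PC2 0.3309 (33.09%), PC3 0.259 (25.9%);  cumulative: 0.4101, 0.741, 1


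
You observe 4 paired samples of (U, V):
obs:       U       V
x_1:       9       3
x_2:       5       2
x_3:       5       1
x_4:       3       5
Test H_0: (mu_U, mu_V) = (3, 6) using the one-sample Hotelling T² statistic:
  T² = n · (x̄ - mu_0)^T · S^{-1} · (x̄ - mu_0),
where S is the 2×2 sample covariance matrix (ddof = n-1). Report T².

Step 1 — sample mean vector:
  mean(U) = (9 + 5 + 5 + 3) / 4 = 22/4 = 5.5
  mean(V) = (3 + 2 + 1 + 5) / 4 = 11/4 = 2.75
  x̄ = (5.5, 2.75),  deviation x̄ - mu_0 = (5.5, 2.75) - (3, 6) = (2.5, -3.25).

Step 2 — sample covariance matrix, S[i,j] = (1/(n-1)) · Σ_k (x_{k,i} - mean_i) · (x_{k,j} - mean_j), divisor n-1 = 3:
  S[U,U] = ((3.5)·(3.5) + (-0.5)·(-0.5) + (-0.5)·(-0.5) + (-2.5)·(-2.5)) / 3 = 19/3 = 6.3333
  S[U,V] = ((3.5)·(0.25) + (-0.5)·(-0.75) + (-0.5)·(-1.75) + (-2.5)·(2.25)) / 3 = -3.5/3 = -1.1667
  S[V,V] = ((0.25)·(0.25) + (-0.75)·(-0.75) + (-1.75)·(-1.75) + (2.25)·(2.25)) / 3 = 8.75/3 = 2.9167
  S = [[6.3333, -1.1667],
 [-1.1667, 2.9167]].

Step 3 — invert S. det(S) = 6.3333·2.9167 - (-1.1667)² = 17.1111.
  S^{-1} = (1/det) · [[d, -b], [-b, a]] = [[0.1705, 0.0682],
 [0.0682, 0.3701]].

Step 4 — quadratic form (x̄ - mu_0)^T · S^{-1} · (x̄ - mu_0):
  S^{-1} · (x̄ - mu_0) = (0.2045, -1.0325),
  (x̄ - mu_0)^T · [...] = (2.5)·(0.2045) + (-3.25)·(-1.0325) = 3.8669.

Step 5 — scale by n: T² = 4 · 3.8669 = 15.4675.

T² ≈ 15.4675


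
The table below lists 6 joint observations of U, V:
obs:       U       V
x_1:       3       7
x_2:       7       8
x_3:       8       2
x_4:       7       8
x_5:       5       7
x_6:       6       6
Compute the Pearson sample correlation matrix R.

Step 1 — column means:
  mean(U) = (3 + 7 + 8 + 7 + 5 + 6) / 6 = 36/6 = 6
  mean(V) = (7 + 8 + 2 + 8 + 7 + 6) / 6 = 38/6 = 6.3333

Step 2 — sample variances and covariances s[i,j] = (1/(n-1)) · Σ_k (x_{k,i} - mean_i) · (x_{k,j} - mean_j), with n-1 = 5:
  s[U,U] = ((-3)·(-3) + (1)·(1) + (2)·(2) + (1)·(1) + (-1)·(-1) + (0)·(0)) / 5 = 16/5 = 3.2
  s[U,V] = ((-3)·(0.6667) + (1)·(1.6667) + (2)·(-4.3333) + (1)·(1.6667) + (-1)·(0.6667) + (0)·(-0.3333)) / 5 = -8/5 = -1.6
  s[V,V] = ((0.6667)·(0.6667) + (1.6667)·(1.6667) + (-4.3333)·(-4.3333) + (1.6667)·(1.6667) + (0.6667)·(0.6667) + (-0.3333)·(-0.3333)) / 5 = 25.3333/5 = 5.0667
  Sample standard deviations s_i = √(s[i,i]):
  s(U) = √(3.2) = 1.7889
  s(V) = √(5.0667) = 2.2509

Step 3 — r_{ij} = s_{ij} / (s_i · s_j):
  r[U,U] = 1 (diagonal).
  r[U,V] = -1.6 / (1.7889 · 2.2509) = -1.6 / 4.0266 = -0.3974
  r[V,V] = 1 (diagonal).

R is symmetric with unit diagonal. Assembling:

R = [[1, -0.3974],
 [-0.3974, 1]]


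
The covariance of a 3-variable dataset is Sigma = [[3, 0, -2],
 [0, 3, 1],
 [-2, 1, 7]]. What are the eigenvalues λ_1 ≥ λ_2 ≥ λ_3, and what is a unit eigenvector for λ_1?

Step 1 — characteristic polynomial p(λ) = det(λI - Sigma) = λ³ - tr·λ² + c_1·λ - det, where tr = trace, c_1 = sum of the principal 2×2 minors, det = det(Sigma):
  tr = 3 + 3 + 7 = 13,
  c_1 = (3·3 - (0)²) + (3·7 - (-2)²) + (3·7 - (1)²) = 9 + 17 + 20 = 46,
  det = 3·(3·7 - (1)²) - (0)·((0)·7 - (1)·(-2)) + (-2)·((0)·(1) - 3·(-2)) = 3·(20) - (0)·(2) + (-2)·(6) = 48.
  So p(λ) = λ³ - 13λ² + 46λ - 48.
Step 2 — look for an integer root (rational root theorem: any rational root is an integer divisor of 48). Testing λ = 2:
  p(2) = 8 - 52 + 92 - 48 = 0  ✓
  Dividing out (λ - 2): p(λ) = (λ - 2)(λ² - 11λ + 24).
Step 3 — remaining eigenvalues from the quadratic λ² - 11λ + 24 = 0:
  Δ = 11² - 4·24 = 121 - 96 = 25,  λ = (11 ± √25)/2 = (11 ± 5)/2 = 8 or 3.
  Sorted: λ_1 = 8,  λ_2 = 3,  λ_3 = 2  (check: sum = 13 = tr ✓).

Step 4 — unit eigenvector for λ_1 = 8: v spans the null space of (Sigma - λ_1 I), whose rows are
  r_1 = (-5, 0, -2),  r_2 = (0, -5, 1),  r_3 = (-2, 1, -1).
  v is orthogonal to every row, so take v ∝ r_1 × r_2 = ((0)·(1) - (-2)·(-5), (-2)·(0) - (-5)·(1), (-5)·(-5) - (0)·(0)) = (-10, 5, 25).
  Rescale (divide by 5; multiply by -1 so the first nonzero entry is positive): u = (2, -1, -5).
  ||u|| = √((2)² + (-1)² + (-5)²) = √(30) ≈ 5.4772,  v_1 = u/||u|| ≈ (0.3651, -0.1826, -0.9129) (||v_1|| = 1).

λ_1 = 8,  λ_2 = 3,  λ_3 = 2;  v_1 ≈ (0.3651, -0.1826, -0.9129)


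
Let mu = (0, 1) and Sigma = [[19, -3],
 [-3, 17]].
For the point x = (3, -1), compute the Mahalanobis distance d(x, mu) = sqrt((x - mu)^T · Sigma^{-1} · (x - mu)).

Step 1 — centre the observation: (x - mu) = (3, -2).

Step 2 — invert Sigma. det(Sigma) = 19·17 - (-3)² = 314.
  Sigma^{-1} = (1/det) · [[d, -b], [-b, a]] = [[0.0541, 0.0096],
 [0.0096, 0.0605]].

Step 3 — form the quadratic (x - mu)^T · Sigma^{-1} · (x - mu):
  Sigma^{-1} · (x - mu) = (0.1433, -0.0924).
  (x - mu)^T · [Sigma^{-1} · (x - mu)] = (3)·(0.1433) + (-2)·(-0.0924) = 0.6146.

Step 4 — take square root: d = √(0.6146) ≈ 0.784.

d(x, mu) = √(0.6146) ≈ 0.784


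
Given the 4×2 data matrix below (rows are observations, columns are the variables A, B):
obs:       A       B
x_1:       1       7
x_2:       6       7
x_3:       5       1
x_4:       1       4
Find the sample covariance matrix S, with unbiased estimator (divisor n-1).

Step 1 — column means:
  mean(A) = (1 + 6 + 5 + 1) / 4 = 13/4 = 3.25
  mean(B) = (7 + 7 + 1 + 4) / 4 = 19/4 = 4.75

Step 2 — sample covariance S[i,j] = (1/(n-1)) · Σ_k (x_{k,i} - mean_i) · (x_{k,j} - mean_j), with n-1 = 3.
  S[A,A] = ((-2.25)·(-2.25) + (2.75)·(2.75) + (1.75)·(1.75) + (-2.25)·(-2.25)) / 3 = 20.75/3 = 6.9167
  S[A,B] = ((-2.25)·(2.25) + (2.75)·(2.25) + (1.75)·(-3.75) + (-2.25)·(-0.75)) / 3 = -3.75/3 = -1.25
  S[B,B] = ((2.25)·(2.25) + (2.25)·(2.25) + (-3.75)·(-3.75) + (-0.75)·(-0.75)) / 3 = 24.75/3 = 8.25

S is symmetric (S[j,i] = S[i,j]). Assembling:

S = [[6.9167, -1.25],
 [-1.25, 8.25]]


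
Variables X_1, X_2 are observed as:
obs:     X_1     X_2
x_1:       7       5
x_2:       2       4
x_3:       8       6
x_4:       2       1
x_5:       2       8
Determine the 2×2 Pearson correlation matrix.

Step 1 — column means:
  mean(X_1) = (7 + 2 + 8 + 2 + 2) / 5 = 21/5 = 4.2
  mean(X_2) = (5 + 4 + 6 + 1 + 8) / 5 = 24/5 = 4.8

Step 2 — sample variances and covariances s[i,j] = (1/(n-1)) · Σ_k (x_{k,i} - mean_i) · (x_{k,j} - mean_j), with n-1 = 4:
  s[X_1,X_1] = ((2.8)·(2.8) + (-2.2)·(-2.2) + (3.8)·(3.8) + (-2.2)·(-2.2) + (-2.2)·(-2.2)) / 4 = 36.8/4 = 9.2
  s[X_1,X_2] = ((2.8)·(0.2) + (-2.2)·(-0.8) + (3.8)·(1.2) + (-2.2)·(-3.8) + (-2.2)·(3.2)) / 4 = 8.2/4 = 2.05
  s[X_2,X_2] = ((0.2)·(0.2) + (-0.8)·(-0.8) + (1.2)·(1.2) + (-3.8)·(-3.8) + (3.2)·(3.2)) / 4 = 26.8/4 = 6.7
  Sample standard deviations s_i = √(s[i,i]):
  s(X_1) = √(9.2) = 3.0332
  s(X_2) = √(6.7) = 2.5884

Step 3 — r_{ij} = s_{ij} / (s_i · s_j):
  r[X_1,X_1] = 1 (diagonal).
  r[X_1,X_2] = 2.05 / (3.0332 · 2.5884) = 2.05 / 7.8511 = 0.2611
  r[X_2,X_2] = 1 (diagonal).

R is symmetric with unit diagonal. Assembling:

R = [[1, 0.2611],
 [0.2611, 1]]


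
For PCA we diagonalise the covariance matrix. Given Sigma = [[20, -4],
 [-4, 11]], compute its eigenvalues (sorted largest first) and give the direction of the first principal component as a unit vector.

Step 1 — characteristic polynomial of 2×2 Sigma:
  det(Sigma - λI) = λ² - trace · λ + det = 0.
  trace = 20 + 11 = 31, det = 20·11 - (-4)² = 204.
Step 2 — discriminant:
  Δ = trace² - 4·det = 961 - 816 = 145.
Step 3 — eigenvalues:
  λ = (trace ± √Δ)/2 = (31 ± 12.0416)/2,
  λ_1 = 21.5208,  λ_2 = 9.4792.

Step 4 — unit eigenvector for λ_1: solve (Sigma - λ_1 I)v = 0. First row:
  (20 - 21.5208)·v_x + (-4)·v_y = 0, i.e. (-1.5208)·v_x + (-4)·v_y = 0,
  so v ∝ (b, λ_1 - a) = (-4, 1.5208); multiply by -1 so the first entry is positive: u = (4, -1.5208).
  ||u|| = √((4)² + (-1.5208)²) = √(18.3128) ≈ 4.2793,
  v_1 = u/||u|| ≈ (0.9347, -0.3554) (||v_1|| = 1).

λ_1 = 21.5208,  λ_2 = 9.4792;  v_1 ≈ (0.9347, -0.3554)


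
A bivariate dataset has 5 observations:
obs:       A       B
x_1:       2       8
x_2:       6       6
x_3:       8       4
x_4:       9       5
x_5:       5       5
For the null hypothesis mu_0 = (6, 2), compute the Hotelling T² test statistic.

Step 1 — sample mean vector:
  mean(A) = (2 + 6 + 8 + 9 + 5) / 5 = 30/5 = 6
  mean(B) = (8 + 6 + 4 + 5 + 5) / 5 = 28/5 = 5.6
  x̄ = (6, 5.6),  deviation x̄ - mu_0 = (6, 5.6) - (6, 2) = (0, 3.6).

Step 2 — sample covariance matrix, S[i,j] = (1/(n-1)) · Σ_k (x_{k,i} - mean_i) · (x_{k,j} - mean_j), divisor n-1 = 4:
  S[A,A] = ((-4)·(-4) + (0)·(0) + (2)·(2) + (3)·(3) + (-1)·(-1)) / 4 = 30/4 = 7.5
  S[A,B] = ((-4)·(2.4) + (0)·(0.4) + (2)·(-1.6) + (3)·(-0.6) + (-1)·(-0.6)) / 4 = -14/4 = -3.5
  S[B,B] = ((2.4)·(2.4) + (0.4)·(0.4) + (-1.6)·(-1.6) + (-0.6)·(-0.6) + (-0.6)·(-0.6)) / 4 = 9.2/4 = 2.3
  S = [[7.5, -3.5],
 [-3.5, 2.3]].

Step 3 — invert S. det(S) = 7.5·2.3 - (-3.5)² = 5.
  S^{-1} = (1/det) · [[d, -b], [-b, a]] = [[0.46, 0.7],
 [0.7, 1.5]].

Step 4 — quadratic form (x̄ - mu_0)^T · S^{-1} · (x̄ - mu_0):
  S^{-1} · (x̄ - mu_0) = (2.52, 5.4),
  (x̄ - mu_0)^T · [...] = (0)·(2.52) + (3.6)·(5.4) = 19.44.

Step 5 — scale by n: T² = 5 · 19.44 = 97.2.

T² ≈ 97.2


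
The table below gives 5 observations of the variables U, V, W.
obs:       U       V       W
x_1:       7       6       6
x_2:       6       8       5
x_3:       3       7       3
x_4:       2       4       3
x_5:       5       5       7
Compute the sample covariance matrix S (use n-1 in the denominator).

Step 1 — column means:
  mean(U) = (7 + 6 + 3 + 2 + 5) / 5 = 23/5 = 4.6
  mean(V) = (6 + 8 + 7 + 4 + 5) / 5 = 30/5 = 6
  mean(W) = (6 + 5 + 3 + 3 + 7) / 5 = 24/5 = 4.8

Step 2 — sample covariance S[i,j] = (1/(n-1)) · Σ_k (x_{k,i} - mean_i) · (x_{k,j} - mean_j), with n-1 = 4.
  S[U,U] = ((2.4)·(2.4) + (1.4)·(1.4) + (-1.6)·(-1.6) + (-2.6)·(-2.6) + (0.4)·(0.4)) / 4 = 17.2/4 = 4.3
  S[U,V] = ((2.4)·(0) + (1.4)·(2) + (-1.6)·(1) + (-2.6)·(-2) + (0.4)·(-1)) / 4 = 6/4 = 1.5
  S[U,W] = ((2.4)·(1.2) + (1.4)·(0.2) + (-1.6)·(-1.8) + (-2.6)·(-1.8) + (0.4)·(2.2)) / 4 = 11.6/4 = 2.9
  S[V,V] = ((0)·(0) + (2)·(2) + (1)·(1) + (-2)·(-2) + (-1)·(-1)) / 4 = 10/4 = 2.5
  S[V,W] = ((0)·(1.2) + (2)·(0.2) + (1)·(-1.8) + (-2)·(-1.8) + (-1)·(2.2)) / 4 = 0/4 = 0
  S[W,W] = ((1.2)·(1.2) + (0.2)·(0.2) + (-1.8)·(-1.8) + (-1.8)·(-1.8) + (2.2)·(2.2)) / 4 = 12.8/4 = 3.2

S is symmetric (S[j,i] = S[i,j]). Assembling:

S = [[4.3, 1.5, 2.9],
 [1.5, 2.5, 0],
 [2.9, 0, 3.2]]


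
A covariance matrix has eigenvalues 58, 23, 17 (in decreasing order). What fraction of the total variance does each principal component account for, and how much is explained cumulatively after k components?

Step 1 — total variance = trace(Sigma) = Σ λ_i = 58 + 23 + 17 = 98.

Step 2 — fraction explained by component i = λ_i / Σ λ:
  PC1: 58/98 = 0.5918
  PC2: 23/98 = 0.2347
  PC3: 17/98 = 0.1735

Step 3 — cumulative fraction after k components = (λ_1 + ... + λ_k) / Σ λ:
  k = 1: 58/98 = 0.5918
  k = 2: (58 + 23)/98 = 81/98 = 0.8265
  k = 3: (58 + 23 + 17)/98 = 98/98 = 1

Summary (fraction, with percent):

explained: PC1 0.5918 (59.18%), PC2 0.2347 (23.47%), PC3 0.1735 (17.35%);  cumulative: 0.5918, 0.8265, 1


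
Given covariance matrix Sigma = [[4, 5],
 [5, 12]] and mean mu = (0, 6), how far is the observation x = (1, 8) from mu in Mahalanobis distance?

Step 1 — centre the observation: (x - mu) = (1, 2).

Step 2 — invert Sigma. det(Sigma) = 4·12 - (5)² = 23.
  Sigma^{-1} = (1/det) · [[d, -b], [-b, a]] = [[0.5217, -0.2174],
 [-0.2174, 0.1739]].

Step 3 — form the quadratic (x - mu)^T · Sigma^{-1} · (x - mu):
  Sigma^{-1} · (x - mu) = (0.087, 0.1304).
  (x - mu)^T · [Sigma^{-1} · (x - mu)] = (1)·(0.087) + (2)·(0.1304) = 0.3478.

Step 4 — take square root: d = √(0.3478) ≈ 0.5898.

d(x, mu) = √(0.3478) ≈ 0.5898


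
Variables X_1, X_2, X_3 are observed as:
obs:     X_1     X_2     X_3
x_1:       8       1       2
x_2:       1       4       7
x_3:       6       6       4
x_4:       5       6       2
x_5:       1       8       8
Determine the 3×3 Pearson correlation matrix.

Step 1 — column means:
  mean(X_1) = (8 + 1 + 6 + 5 + 1) / 5 = 21/5 = 4.2
  mean(X_2) = (1 + 4 + 6 + 6 + 8) / 5 = 25/5 = 5
  mean(X_3) = (2 + 7 + 4 + 2 + 8) / 5 = 23/5 = 4.6

Step 2 — sample variances and covariances s[i,j] = (1/(n-1)) · Σ_k (x_{k,i} - mean_i) · (x_{k,j} - mean_j), with n-1 = 4:
  s[X_1,X_1] = ((3.8)·(3.8) + (-3.2)·(-3.2) + (1.8)·(1.8) + (0.8)·(0.8) + (-3.2)·(-3.2)) / 4 = 38.8/4 = 9.7
  s[X_1,X_2] = ((3.8)·(-4) + (-3.2)·(-1) + (1.8)·(1) + (0.8)·(1) + (-3.2)·(3)) / 4 = -19/4 = -4.75
  s[X_1,X_3] = ((3.8)·(-2.6) + (-3.2)·(2.4) + (1.8)·(-0.6) + (0.8)·(-2.6) + (-3.2)·(3.4)) / 4 = -31.6/4 = -7.9
  s[X_2,X_2] = ((-4)·(-4) + (-1)·(-1) + (1)·(1) + (1)·(1) + (3)·(3)) / 4 = 28/4 = 7
  s[X_2,X_3] = ((-4)·(-2.6) + (-1)·(2.4) + (1)·(-0.6) + (1)·(-2.6) + (3)·(3.4)) / 4 = 15/4 = 3.75
  s[X_3,X_3] = ((-2.6)·(-2.6) + (2.4)·(2.4) + (-0.6)·(-0.6) + (-2.6)·(-2.6) + (3.4)·(3.4)) / 4 = 31.2/4 = 7.8
  Sample standard deviations s_i = √(s[i,i]):
  s(X_1) = √(9.7) = 3.1145
  s(X_2) = √(7) = 2.6458
  s(X_3) = √(7.8) = 2.7928

Step 3 — r_{ij} = s_{ij} / (s_i · s_j):
  r[X_1,X_1] = 1 (diagonal).
  r[X_1,X_2] = -4.75 / (3.1145 · 2.6458) = -4.75 / 8.2401 = -0.5764
  r[X_1,X_3] = -7.9 / (3.1145 · 2.7928) = -7.9 / 8.6983 = -0.9082
  r[X_2,X_2] = 1 (diagonal).
  r[X_2,X_3] = 3.75 / (2.6458 · 2.7928) = 3.75 / 7.3892 = 0.5075
  r[X_3,X_3] = 1 (diagonal).

R is symmetric with unit diagonal. Assembling:

R = [[1, -0.5764, -0.9082],
 [-0.5764, 1, 0.5075],
 [-0.9082, 0.5075, 1]]


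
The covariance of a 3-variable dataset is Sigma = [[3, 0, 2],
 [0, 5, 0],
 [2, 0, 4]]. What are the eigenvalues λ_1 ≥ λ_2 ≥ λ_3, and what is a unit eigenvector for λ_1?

Step 1 — characteristic polynomial p(λ) = det(λI - Sigma) = λ³ - tr·λ² + c_1·λ - det, where tr = trace, c_1 = sum of the principal 2×2 minors, det = det(Sigma):
  tr = 3 + 5 + 4 = 12,
  c_1 = (3·5 - (0)²) + (3·4 - (2)²) + (5·4 - (0)²) = 15 + 8 + 20 = 43,
  det = 3·(5·4 - (0)²) - (0)·((0)·4 - (0)·(2)) + (2)·((0)·(0) - 5·(2)) = 3·(20) - (0)·(0) + (2)·(-10) = 40.
  So p(λ) = λ³ - 12λ² + 43λ - 40.
Step 2 — look for an integer root (rational root theorem: any rational root is an integer divisor of 40). Testing λ = 5:
  p(5) = 125 - 300 + 215 - 40 = 0  ✓
  Dividing out (λ - 5): p(λ) = (λ - 5)(λ² - 7λ + 8).
Step 3 — remaining eigenvalues from the quadratic λ² - 7λ + 8 = 0:
  Δ = 7² - 4·8 = 49 - 32 = 17,  λ = (7 ± √17)/2 = (7 ± 4.1231)/2 ≈ 5.5616 or 1.4384.
  Sorted: λ_1 = 5.5616,  λ_2 = 5,  λ_3 = 1.4384  (check: sum = 12 = tr ✓).

Step 4 — unit eigenvector for λ_1 ≈ 5.5616: v spans the null space of (Sigma - λ_1 I), whose rows are
  r_1 = (-2.5616, 0, 2),  r_2 = (0, -0.5616, 0),  r_3 = (2, 0, -1.5616).
  v is orthogonal to every row, so take v ∝ r_1 × r_2 = ((0)·(0) - (2)·(-0.5616), (2)·(0) - (-2.5616)·(0), (-2.5616)·(-0.5616) - (0)·(0)) ≈ (1.1231, 0, 1.4384).
  Let u = (1.1231, 0, 1.4384).
  ||u|| = √((1.1231)² + (0)² + (1.4384)²) = √(3.3305) ≈ 1.825,  v_1 = u/||u|| ≈ (0.6154, 0, 0.7882) (||v_1|| = 1).

λ_1 = 5.5616,  λ_2 = 5,  λ_3 = 1.4384;  v_1 ≈ (0.6154, 0, 0.7882)
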